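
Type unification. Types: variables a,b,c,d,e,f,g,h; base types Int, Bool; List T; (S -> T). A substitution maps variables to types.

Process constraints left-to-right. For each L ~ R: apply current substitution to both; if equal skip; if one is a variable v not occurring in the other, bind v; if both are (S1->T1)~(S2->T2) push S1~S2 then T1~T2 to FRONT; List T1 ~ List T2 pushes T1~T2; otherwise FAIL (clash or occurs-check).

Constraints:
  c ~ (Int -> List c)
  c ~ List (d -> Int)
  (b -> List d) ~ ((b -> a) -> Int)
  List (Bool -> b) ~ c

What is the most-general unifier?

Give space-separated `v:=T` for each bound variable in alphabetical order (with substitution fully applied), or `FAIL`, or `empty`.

step 1: unify c ~ (Int -> List c)  [subst: {-} | 3 pending]
  occurs-check fail: c in (Int -> List c)

Answer: FAIL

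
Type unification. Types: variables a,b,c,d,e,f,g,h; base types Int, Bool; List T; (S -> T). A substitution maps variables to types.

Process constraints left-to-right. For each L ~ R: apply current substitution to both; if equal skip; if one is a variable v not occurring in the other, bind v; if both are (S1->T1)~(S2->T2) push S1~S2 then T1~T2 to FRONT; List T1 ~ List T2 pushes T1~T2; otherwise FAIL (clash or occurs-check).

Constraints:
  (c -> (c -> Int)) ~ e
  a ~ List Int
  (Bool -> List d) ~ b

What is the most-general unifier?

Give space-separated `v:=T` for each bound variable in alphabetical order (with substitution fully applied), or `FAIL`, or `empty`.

Answer: a:=List Int b:=(Bool -> List d) e:=(c -> (c -> Int))

Derivation:
step 1: unify (c -> (c -> Int)) ~ e  [subst: {-} | 2 pending]
  bind e := (c -> (c -> Int))
step 2: unify a ~ List Int  [subst: {e:=(c -> (c -> Int))} | 1 pending]
  bind a := List Int
step 3: unify (Bool -> List d) ~ b  [subst: {e:=(c -> (c -> Int)), a:=List Int} | 0 pending]
  bind b := (Bool -> List d)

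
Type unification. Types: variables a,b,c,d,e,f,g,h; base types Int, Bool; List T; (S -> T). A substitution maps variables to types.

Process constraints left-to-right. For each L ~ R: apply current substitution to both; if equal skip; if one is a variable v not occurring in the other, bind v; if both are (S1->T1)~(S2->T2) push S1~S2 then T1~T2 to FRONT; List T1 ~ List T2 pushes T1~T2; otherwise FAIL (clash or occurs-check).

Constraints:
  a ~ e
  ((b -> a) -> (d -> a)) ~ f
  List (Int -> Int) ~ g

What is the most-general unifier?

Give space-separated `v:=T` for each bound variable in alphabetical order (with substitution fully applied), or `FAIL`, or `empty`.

Answer: a:=e f:=((b -> e) -> (d -> e)) g:=List (Int -> Int)

Derivation:
step 1: unify a ~ e  [subst: {-} | 2 pending]
  bind a := e
step 2: unify ((b -> e) -> (d -> e)) ~ f  [subst: {a:=e} | 1 pending]
  bind f := ((b -> e) -> (d -> e))
step 3: unify List (Int -> Int) ~ g  [subst: {a:=e, f:=((b -> e) -> (d -> e))} | 0 pending]
  bind g := List (Int -> Int)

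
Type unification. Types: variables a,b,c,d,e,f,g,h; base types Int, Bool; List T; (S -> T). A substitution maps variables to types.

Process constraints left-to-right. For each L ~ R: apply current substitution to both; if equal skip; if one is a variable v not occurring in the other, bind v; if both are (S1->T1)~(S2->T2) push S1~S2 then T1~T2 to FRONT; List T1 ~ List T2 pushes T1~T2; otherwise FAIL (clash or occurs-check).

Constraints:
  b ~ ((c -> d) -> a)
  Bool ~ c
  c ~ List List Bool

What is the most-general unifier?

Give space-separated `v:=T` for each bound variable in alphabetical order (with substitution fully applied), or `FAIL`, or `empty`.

step 1: unify b ~ ((c -> d) -> a)  [subst: {-} | 2 pending]
  bind b := ((c -> d) -> a)
step 2: unify Bool ~ c  [subst: {b:=((c -> d) -> a)} | 1 pending]
  bind c := Bool
step 3: unify Bool ~ List List Bool  [subst: {b:=((c -> d) -> a), c:=Bool} | 0 pending]
  clash: Bool vs List List Bool

Answer: FAIL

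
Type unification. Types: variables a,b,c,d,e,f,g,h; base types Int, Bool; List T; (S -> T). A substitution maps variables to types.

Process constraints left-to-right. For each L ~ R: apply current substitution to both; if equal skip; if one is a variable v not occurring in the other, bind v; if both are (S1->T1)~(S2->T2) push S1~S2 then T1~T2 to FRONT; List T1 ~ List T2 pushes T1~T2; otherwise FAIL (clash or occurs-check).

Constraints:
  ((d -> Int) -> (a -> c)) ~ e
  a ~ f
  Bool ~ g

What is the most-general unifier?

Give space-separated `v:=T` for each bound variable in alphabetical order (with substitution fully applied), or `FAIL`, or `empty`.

step 1: unify ((d -> Int) -> (a -> c)) ~ e  [subst: {-} | 2 pending]
  bind e := ((d -> Int) -> (a -> c))
step 2: unify a ~ f  [subst: {e:=((d -> Int) -> (a -> c))} | 1 pending]
  bind a := f
step 3: unify Bool ~ g  [subst: {e:=((d -> Int) -> (a -> c)), a:=f} | 0 pending]
  bind g := Bool

Answer: a:=f e:=((d -> Int) -> (f -> c)) g:=Bool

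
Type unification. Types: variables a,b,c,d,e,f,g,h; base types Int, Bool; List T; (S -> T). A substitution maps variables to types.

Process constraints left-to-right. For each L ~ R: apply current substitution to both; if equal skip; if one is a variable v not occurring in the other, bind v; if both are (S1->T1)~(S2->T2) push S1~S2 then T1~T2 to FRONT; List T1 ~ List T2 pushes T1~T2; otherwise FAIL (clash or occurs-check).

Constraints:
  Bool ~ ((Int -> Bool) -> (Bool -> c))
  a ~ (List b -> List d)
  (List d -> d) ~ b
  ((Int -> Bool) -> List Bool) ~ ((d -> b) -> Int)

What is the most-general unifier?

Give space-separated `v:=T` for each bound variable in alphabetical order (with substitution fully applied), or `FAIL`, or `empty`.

Answer: FAIL

Derivation:
step 1: unify Bool ~ ((Int -> Bool) -> (Bool -> c))  [subst: {-} | 3 pending]
  clash: Bool vs ((Int -> Bool) -> (Bool -> c))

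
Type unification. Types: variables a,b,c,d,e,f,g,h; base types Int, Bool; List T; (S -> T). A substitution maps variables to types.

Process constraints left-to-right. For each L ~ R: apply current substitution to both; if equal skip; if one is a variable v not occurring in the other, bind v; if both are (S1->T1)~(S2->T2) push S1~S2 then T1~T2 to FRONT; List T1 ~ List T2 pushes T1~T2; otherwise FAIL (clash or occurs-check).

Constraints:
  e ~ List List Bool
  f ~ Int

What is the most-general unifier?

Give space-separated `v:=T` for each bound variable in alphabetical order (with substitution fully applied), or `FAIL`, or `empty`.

step 1: unify e ~ List List Bool  [subst: {-} | 1 pending]
  bind e := List List Bool
step 2: unify f ~ Int  [subst: {e:=List List Bool} | 0 pending]
  bind f := Int

Answer: e:=List List Bool f:=Int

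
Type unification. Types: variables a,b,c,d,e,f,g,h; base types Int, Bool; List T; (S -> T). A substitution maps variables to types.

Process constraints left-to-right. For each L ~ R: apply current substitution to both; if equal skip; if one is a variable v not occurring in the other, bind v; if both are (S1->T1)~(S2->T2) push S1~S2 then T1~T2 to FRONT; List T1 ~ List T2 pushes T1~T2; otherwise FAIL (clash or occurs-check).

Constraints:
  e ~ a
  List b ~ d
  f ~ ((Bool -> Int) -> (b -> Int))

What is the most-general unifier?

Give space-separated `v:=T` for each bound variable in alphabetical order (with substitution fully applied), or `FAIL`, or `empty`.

Answer: d:=List b e:=a f:=((Bool -> Int) -> (b -> Int))

Derivation:
step 1: unify e ~ a  [subst: {-} | 2 pending]
  bind e := a
step 2: unify List b ~ d  [subst: {e:=a} | 1 pending]
  bind d := List b
step 3: unify f ~ ((Bool -> Int) -> (b -> Int))  [subst: {e:=a, d:=List b} | 0 pending]
  bind f := ((Bool -> Int) -> (b -> Int))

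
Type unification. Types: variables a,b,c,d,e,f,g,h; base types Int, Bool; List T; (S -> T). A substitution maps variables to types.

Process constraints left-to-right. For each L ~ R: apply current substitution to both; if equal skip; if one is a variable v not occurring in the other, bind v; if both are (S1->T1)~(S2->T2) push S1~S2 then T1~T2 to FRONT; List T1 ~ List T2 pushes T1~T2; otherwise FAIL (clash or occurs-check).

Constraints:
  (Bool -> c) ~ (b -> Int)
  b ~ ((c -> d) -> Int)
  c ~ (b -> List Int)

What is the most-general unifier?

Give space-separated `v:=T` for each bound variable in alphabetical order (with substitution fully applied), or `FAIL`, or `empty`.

Answer: FAIL

Derivation:
step 1: unify (Bool -> c) ~ (b -> Int)  [subst: {-} | 2 pending]
  -> decompose arrow: push Bool~b, c~Int
step 2: unify Bool ~ b  [subst: {-} | 3 pending]
  bind b := Bool
step 3: unify c ~ Int  [subst: {b:=Bool} | 2 pending]
  bind c := Int
step 4: unify Bool ~ ((Int -> d) -> Int)  [subst: {b:=Bool, c:=Int} | 1 pending]
  clash: Bool vs ((Int -> d) -> Int)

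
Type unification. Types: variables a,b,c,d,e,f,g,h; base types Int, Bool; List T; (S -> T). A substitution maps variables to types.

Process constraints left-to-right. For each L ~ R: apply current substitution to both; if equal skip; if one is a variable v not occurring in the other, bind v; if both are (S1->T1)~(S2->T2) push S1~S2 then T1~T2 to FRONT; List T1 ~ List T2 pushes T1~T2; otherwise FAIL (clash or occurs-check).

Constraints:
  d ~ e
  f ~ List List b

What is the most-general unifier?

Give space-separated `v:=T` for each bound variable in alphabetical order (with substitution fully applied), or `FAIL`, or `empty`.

step 1: unify d ~ e  [subst: {-} | 1 pending]
  bind d := e
step 2: unify f ~ List List b  [subst: {d:=e} | 0 pending]
  bind f := List List b

Answer: d:=e f:=List List b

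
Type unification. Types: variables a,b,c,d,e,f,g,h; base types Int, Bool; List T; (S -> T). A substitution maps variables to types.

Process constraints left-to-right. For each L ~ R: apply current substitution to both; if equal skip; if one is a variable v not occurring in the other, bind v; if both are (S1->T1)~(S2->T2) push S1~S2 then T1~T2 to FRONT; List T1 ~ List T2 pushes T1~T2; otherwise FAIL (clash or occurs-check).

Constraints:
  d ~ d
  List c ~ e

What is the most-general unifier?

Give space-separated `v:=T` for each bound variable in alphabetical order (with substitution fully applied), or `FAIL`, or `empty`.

step 1: unify d ~ d  [subst: {-} | 1 pending]
  -> identical, skip
step 2: unify List c ~ e  [subst: {-} | 0 pending]
  bind e := List c

Answer: e:=List c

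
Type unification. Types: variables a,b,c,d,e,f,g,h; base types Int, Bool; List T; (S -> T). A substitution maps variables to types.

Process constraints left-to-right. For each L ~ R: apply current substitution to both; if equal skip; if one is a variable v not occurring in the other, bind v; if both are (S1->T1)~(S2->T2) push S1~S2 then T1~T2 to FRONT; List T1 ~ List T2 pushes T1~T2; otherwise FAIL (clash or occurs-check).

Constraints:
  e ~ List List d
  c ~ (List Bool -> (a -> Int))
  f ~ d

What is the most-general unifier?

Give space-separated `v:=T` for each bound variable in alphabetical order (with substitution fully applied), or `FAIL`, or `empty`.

step 1: unify e ~ List List d  [subst: {-} | 2 pending]
  bind e := List List d
step 2: unify c ~ (List Bool -> (a -> Int))  [subst: {e:=List List d} | 1 pending]
  bind c := (List Bool -> (a -> Int))
step 3: unify f ~ d  [subst: {e:=List List d, c:=(List Bool -> (a -> Int))} | 0 pending]
  bind f := d

Answer: c:=(List Bool -> (a -> Int)) e:=List List d f:=d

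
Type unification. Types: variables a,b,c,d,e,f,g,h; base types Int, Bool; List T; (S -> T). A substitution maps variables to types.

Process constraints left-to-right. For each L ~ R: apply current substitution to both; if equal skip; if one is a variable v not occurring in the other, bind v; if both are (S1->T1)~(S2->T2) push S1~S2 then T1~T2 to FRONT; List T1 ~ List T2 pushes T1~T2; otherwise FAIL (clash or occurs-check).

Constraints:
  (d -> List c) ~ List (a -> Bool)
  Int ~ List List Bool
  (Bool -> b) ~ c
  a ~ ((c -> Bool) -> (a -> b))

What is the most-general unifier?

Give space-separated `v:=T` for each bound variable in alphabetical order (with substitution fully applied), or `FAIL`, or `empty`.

Answer: FAIL

Derivation:
step 1: unify (d -> List c) ~ List (a -> Bool)  [subst: {-} | 3 pending]
  clash: (d -> List c) vs List (a -> Bool)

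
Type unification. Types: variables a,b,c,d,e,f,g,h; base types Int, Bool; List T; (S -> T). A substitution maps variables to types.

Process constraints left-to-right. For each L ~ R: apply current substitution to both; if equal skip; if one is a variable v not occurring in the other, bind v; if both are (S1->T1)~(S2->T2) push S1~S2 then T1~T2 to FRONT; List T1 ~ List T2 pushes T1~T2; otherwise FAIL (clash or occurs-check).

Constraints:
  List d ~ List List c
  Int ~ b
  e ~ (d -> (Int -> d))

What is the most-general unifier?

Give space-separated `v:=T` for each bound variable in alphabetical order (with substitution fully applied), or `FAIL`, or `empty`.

Answer: b:=Int d:=List c e:=(List c -> (Int -> List c))

Derivation:
step 1: unify List d ~ List List c  [subst: {-} | 2 pending]
  -> decompose List: push d~List c
step 2: unify d ~ List c  [subst: {-} | 2 pending]
  bind d := List c
step 3: unify Int ~ b  [subst: {d:=List c} | 1 pending]
  bind b := Int
step 4: unify e ~ (List c -> (Int -> List c))  [subst: {d:=List c, b:=Int} | 0 pending]
  bind e := (List c -> (Int -> List c))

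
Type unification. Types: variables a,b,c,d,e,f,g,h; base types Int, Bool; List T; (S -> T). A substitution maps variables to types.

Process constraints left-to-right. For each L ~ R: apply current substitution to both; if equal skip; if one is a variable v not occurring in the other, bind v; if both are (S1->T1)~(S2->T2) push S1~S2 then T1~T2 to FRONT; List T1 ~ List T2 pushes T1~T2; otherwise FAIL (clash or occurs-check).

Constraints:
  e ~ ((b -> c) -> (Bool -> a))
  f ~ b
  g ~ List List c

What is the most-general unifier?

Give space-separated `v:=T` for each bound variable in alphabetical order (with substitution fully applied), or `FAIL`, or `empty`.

Answer: e:=((b -> c) -> (Bool -> a)) f:=b g:=List List c

Derivation:
step 1: unify e ~ ((b -> c) -> (Bool -> a))  [subst: {-} | 2 pending]
  bind e := ((b -> c) -> (Bool -> a))
step 2: unify f ~ b  [subst: {e:=((b -> c) -> (Bool -> a))} | 1 pending]
  bind f := b
step 3: unify g ~ List List c  [subst: {e:=((b -> c) -> (Bool -> a)), f:=b} | 0 pending]
  bind g := List List c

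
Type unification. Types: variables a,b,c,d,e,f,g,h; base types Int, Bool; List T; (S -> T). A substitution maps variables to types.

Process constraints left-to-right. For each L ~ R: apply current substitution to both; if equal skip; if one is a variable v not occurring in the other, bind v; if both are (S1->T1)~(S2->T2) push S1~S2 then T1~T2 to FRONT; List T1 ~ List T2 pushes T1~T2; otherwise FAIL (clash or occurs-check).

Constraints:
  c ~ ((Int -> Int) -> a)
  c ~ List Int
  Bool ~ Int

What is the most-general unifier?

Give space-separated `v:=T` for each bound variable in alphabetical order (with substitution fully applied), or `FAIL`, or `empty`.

Answer: FAIL

Derivation:
step 1: unify c ~ ((Int -> Int) -> a)  [subst: {-} | 2 pending]
  bind c := ((Int -> Int) -> a)
step 2: unify ((Int -> Int) -> a) ~ List Int  [subst: {c:=((Int -> Int) -> a)} | 1 pending]
  clash: ((Int -> Int) -> a) vs List Int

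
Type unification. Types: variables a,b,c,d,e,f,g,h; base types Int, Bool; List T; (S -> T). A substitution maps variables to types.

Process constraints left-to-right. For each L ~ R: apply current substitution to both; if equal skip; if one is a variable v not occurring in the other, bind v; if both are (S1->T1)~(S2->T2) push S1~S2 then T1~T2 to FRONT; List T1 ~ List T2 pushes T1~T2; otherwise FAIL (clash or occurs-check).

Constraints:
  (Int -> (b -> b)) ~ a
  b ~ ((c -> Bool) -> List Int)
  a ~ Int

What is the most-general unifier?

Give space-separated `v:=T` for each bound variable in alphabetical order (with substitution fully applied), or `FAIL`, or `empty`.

step 1: unify (Int -> (b -> b)) ~ a  [subst: {-} | 2 pending]
  bind a := (Int -> (b -> b))
step 2: unify b ~ ((c -> Bool) -> List Int)  [subst: {a:=(Int -> (b -> b))} | 1 pending]
  bind b := ((c -> Bool) -> List Int)
step 3: unify (Int -> (((c -> Bool) -> List Int) -> ((c -> Bool) -> List Int))) ~ Int  [subst: {a:=(Int -> (b -> b)), b:=((c -> Bool) -> List Int)} | 0 pending]
  clash: (Int -> (((c -> Bool) -> List Int) -> ((c -> Bool) -> List Int))) vs Int

Answer: FAIL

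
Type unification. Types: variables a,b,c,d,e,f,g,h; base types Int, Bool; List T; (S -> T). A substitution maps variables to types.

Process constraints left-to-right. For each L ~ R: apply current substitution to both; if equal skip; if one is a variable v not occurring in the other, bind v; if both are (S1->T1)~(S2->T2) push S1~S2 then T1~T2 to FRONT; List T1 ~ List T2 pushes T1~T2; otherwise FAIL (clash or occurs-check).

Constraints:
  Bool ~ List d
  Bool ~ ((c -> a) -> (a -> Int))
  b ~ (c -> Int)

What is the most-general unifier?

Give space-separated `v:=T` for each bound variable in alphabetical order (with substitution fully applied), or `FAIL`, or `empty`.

step 1: unify Bool ~ List d  [subst: {-} | 2 pending]
  clash: Bool vs List d

Answer: FAIL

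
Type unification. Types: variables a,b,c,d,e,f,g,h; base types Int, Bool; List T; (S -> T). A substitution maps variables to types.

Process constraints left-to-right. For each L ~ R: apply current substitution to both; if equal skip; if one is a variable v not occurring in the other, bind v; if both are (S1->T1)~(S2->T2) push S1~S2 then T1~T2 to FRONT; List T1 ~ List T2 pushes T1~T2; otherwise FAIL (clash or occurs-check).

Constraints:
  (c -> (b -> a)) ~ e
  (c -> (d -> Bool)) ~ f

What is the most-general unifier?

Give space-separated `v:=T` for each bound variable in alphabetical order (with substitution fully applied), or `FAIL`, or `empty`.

step 1: unify (c -> (b -> a)) ~ e  [subst: {-} | 1 pending]
  bind e := (c -> (b -> a))
step 2: unify (c -> (d -> Bool)) ~ f  [subst: {e:=(c -> (b -> a))} | 0 pending]
  bind f := (c -> (d -> Bool))

Answer: e:=(c -> (b -> a)) f:=(c -> (d -> Bool))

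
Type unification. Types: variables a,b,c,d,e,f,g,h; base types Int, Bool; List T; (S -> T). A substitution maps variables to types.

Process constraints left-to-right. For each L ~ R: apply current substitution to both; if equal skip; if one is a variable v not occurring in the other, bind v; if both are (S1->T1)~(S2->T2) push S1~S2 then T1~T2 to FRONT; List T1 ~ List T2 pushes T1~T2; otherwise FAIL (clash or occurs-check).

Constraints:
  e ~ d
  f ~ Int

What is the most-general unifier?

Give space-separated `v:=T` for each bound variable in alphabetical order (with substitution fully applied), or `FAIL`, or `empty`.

Answer: e:=d f:=Int

Derivation:
step 1: unify e ~ d  [subst: {-} | 1 pending]
  bind e := d
step 2: unify f ~ Int  [subst: {e:=d} | 0 pending]
  bind f := Int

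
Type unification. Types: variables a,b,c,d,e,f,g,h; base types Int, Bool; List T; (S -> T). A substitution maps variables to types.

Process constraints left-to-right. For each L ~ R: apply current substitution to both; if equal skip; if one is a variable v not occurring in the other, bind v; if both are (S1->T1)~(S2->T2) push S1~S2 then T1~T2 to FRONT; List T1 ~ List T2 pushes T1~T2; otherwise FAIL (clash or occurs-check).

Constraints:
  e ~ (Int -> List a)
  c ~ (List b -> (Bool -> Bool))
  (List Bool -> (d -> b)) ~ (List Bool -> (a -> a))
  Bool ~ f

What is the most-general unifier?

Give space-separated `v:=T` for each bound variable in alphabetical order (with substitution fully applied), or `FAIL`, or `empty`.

step 1: unify e ~ (Int -> List a)  [subst: {-} | 3 pending]
  bind e := (Int -> List a)
step 2: unify c ~ (List b -> (Bool -> Bool))  [subst: {e:=(Int -> List a)} | 2 pending]
  bind c := (List b -> (Bool -> Bool))
step 3: unify (List Bool -> (d -> b)) ~ (List Bool -> (a -> a))  [subst: {e:=(Int -> List a), c:=(List b -> (Bool -> Bool))} | 1 pending]
  -> decompose arrow: push List Bool~List Bool, (d -> b)~(a -> a)
step 4: unify List Bool ~ List Bool  [subst: {e:=(Int -> List a), c:=(List b -> (Bool -> Bool))} | 2 pending]
  -> identical, skip
step 5: unify (d -> b) ~ (a -> a)  [subst: {e:=(Int -> List a), c:=(List b -> (Bool -> Bool))} | 1 pending]
  -> decompose arrow: push d~a, b~a
step 6: unify d ~ a  [subst: {e:=(Int -> List a), c:=(List b -> (Bool -> Bool))} | 2 pending]
  bind d := a
step 7: unify b ~ a  [subst: {e:=(Int -> List a), c:=(List b -> (Bool -> Bool)), d:=a} | 1 pending]
  bind b := a
step 8: unify Bool ~ f  [subst: {e:=(Int -> List a), c:=(List b -> (Bool -> Bool)), d:=a, b:=a} | 0 pending]
  bind f := Bool

Answer: b:=a c:=(List a -> (Bool -> Bool)) d:=a e:=(Int -> List a) f:=Bool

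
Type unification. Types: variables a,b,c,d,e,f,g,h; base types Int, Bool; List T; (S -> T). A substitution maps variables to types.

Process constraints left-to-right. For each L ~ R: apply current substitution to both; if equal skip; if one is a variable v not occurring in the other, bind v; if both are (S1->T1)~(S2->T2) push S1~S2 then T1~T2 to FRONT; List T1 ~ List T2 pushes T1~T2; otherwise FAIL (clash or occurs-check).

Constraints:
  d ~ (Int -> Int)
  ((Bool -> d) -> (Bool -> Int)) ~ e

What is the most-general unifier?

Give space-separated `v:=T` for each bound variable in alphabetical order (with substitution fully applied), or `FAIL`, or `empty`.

step 1: unify d ~ (Int -> Int)  [subst: {-} | 1 pending]
  bind d := (Int -> Int)
step 2: unify ((Bool -> (Int -> Int)) -> (Bool -> Int)) ~ e  [subst: {d:=(Int -> Int)} | 0 pending]
  bind e := ((Bool -> (Int -> Int)) -> (Bool -> Int))

Answer: d:=(Int -> Int) e:=((Bool -> (Int -> Int)) -> (Bool -> Int))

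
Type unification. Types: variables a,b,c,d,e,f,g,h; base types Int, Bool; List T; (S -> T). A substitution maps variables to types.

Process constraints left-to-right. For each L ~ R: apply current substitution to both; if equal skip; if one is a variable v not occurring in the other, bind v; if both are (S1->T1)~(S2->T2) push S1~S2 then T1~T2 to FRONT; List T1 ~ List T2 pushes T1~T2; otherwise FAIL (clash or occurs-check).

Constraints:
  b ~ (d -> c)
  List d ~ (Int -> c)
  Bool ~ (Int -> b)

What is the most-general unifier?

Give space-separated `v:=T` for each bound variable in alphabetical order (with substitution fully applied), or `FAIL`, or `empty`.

Answer: FAIL

Derivation:
step 1: unify b ~ (d -> c)  [subst: {-} | 2 pending]
  bind b := (d -> c)
step 2: unify List d ~ (Int -> c)  [subst: {b:=(d -> c)} | 1 pending]
  clash: List d vs (Int -> c)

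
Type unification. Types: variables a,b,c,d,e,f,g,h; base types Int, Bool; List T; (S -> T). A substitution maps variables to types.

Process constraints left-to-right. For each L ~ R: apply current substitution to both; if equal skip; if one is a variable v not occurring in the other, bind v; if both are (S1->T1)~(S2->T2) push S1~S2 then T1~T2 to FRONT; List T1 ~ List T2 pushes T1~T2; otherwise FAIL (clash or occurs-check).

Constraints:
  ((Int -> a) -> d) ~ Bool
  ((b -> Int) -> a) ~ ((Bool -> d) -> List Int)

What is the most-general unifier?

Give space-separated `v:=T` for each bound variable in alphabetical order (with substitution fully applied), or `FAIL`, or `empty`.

Answer: FAIL

Derivation:
step 1: unify ((Int -> a) -> d) ~ Bool  [subst: {-} | 1 pending]
  clash: ((Int -> a) -> d) vs Bool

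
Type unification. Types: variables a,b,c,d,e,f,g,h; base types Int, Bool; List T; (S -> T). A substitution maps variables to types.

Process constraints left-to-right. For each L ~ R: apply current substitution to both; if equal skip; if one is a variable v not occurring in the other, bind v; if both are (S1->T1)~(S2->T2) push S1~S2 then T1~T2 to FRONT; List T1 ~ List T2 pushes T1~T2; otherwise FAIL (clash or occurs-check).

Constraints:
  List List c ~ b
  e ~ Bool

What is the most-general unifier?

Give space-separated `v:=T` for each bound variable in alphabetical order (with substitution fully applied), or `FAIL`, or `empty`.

step 1: unify List List c ~ b  [subst: {-} | 1 pending]
  bind b := List List c
step 2: unify e ~ Bool  [subst: {b:=List List c} | 0 pending]
  bind e := Bool

Answer: b:=List List c e:=Bool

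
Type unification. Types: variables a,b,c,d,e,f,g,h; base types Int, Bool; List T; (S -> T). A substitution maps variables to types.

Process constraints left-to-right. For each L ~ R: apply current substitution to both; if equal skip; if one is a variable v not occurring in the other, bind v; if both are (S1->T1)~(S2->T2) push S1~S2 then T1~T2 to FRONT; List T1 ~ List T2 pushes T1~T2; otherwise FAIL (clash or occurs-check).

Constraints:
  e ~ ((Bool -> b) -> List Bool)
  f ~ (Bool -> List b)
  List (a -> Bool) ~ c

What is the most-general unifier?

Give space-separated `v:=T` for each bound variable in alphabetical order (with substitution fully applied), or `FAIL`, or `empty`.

step 1: unify e ~ ((Bool -> b) -> List Bool)  [subst: {-} | 2 pending]
  bind e := ((Bool -> b) -> List Bool)
step 2: unify f ~ (Bool -> List b)  [subst: {e:=((Bool -> b) -> List Bool)} | 1 pending]
  bind f := (Bool -> List b)
step 3: unify List (a -> Bool) ~ c  [subst: {e:=((Bool -> b) -> List Bool), f:=(Bool -> List b)} | 0 pending]
  bind c := List (a -> Bool)

Answer: c:=List (a -> Bool) e:=((Bool -> b) -> List Bool) f:=(Bool -> List b)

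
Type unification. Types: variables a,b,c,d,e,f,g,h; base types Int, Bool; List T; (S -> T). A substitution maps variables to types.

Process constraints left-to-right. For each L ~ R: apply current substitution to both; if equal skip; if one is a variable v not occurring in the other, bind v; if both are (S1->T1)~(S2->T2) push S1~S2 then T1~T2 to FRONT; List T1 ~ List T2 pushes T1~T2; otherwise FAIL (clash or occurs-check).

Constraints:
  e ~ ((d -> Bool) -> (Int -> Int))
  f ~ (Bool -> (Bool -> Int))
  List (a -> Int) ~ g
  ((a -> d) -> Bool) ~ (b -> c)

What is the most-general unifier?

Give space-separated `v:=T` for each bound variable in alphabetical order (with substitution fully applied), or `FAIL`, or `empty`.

step 1: unify e ~ ((d -> Bool) -> (Int -> Int))  [subst: {-} | 3 pending]
  bind e := ((d -> Bool) -> (Int -> Int))
step 2: unify f ~ (Bool -> (Bool -> Int))  [subst: {e:=((d -> Bool) -> (Int -> Int))} | 2 pending]
  bind f := (Bool -> (Bool -> Int))
step 3: unify List (a -> Int) ~ g  [subst: {e:=((d -> Bool) -> (Int -> Int)), f:=(Bool -> (Bool -> Int))} | 1 pending]
  bind g := List (a -> Int)
step 4: unify ((a -> d) -> Bool) ~ (b -> c)  [subst: {e:=((d -> Bool) -> (Int -> Int)), f:=(Bool -> (Bool -> Int)), g:=List (a -> Int)} | 0 pending]
  -> decompose arrow: push (a -> d)~b, Bool~c
step 5: unify (a -> d) ~ b  [subst: {e:=((d -> Bool) -> (Int -> Int)), f:=(Bool -> (Bool -> Int)), g:=List (a -> Int)} | 1 pending]
  bind b := (a -> d)
step 6: unify Bool ~ c  [subst: {e:=((d -> Bool) -> (Int -> Int)), f:=(Bool -> (Bool -> Int)), g:=List (a -> Int), b:=(a -> d)} | 0 pending]
  bind c := Bool

Answer: b:=(a -> d) c:=Bool e:=((d -> Bool) -> (Int -> Int)) f:=(Bool -> (Bool -> Int)) g:=List (a -> Int)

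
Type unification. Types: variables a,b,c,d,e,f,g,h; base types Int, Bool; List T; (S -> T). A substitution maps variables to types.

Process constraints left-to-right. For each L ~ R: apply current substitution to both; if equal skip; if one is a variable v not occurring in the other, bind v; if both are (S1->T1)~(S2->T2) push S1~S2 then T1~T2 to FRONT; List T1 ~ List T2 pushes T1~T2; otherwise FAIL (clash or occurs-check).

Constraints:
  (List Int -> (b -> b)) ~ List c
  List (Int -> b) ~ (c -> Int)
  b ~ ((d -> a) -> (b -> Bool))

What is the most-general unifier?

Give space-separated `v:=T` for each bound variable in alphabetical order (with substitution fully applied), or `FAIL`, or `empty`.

step 1: unify (List Int -> (b -> b)) ~ List c  [subst: {-} | 2 pending]
  clash: (List Int -> (b -> b)) vs List c

Answer: FAIL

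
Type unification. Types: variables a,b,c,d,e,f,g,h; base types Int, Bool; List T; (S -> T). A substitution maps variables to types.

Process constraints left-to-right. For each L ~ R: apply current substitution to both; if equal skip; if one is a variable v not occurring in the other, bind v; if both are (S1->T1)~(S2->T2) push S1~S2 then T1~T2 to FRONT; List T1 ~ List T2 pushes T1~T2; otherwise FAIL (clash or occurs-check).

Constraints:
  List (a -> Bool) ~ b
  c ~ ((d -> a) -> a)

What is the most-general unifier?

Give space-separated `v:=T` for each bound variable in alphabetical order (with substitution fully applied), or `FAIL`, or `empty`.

step 1: unify List (a -> Bool) ~ b  [subst: {-} | 1 pending]
  bind b := List (a -> Bool)
step 2: unify c ~ ((d -> a) -> a)  [subst: {b:=List (a -> Bool)} | 0 pending]
  bind c := ((d -> a) -> a)

Answer: b:=List (a -> Bool) c:=((d -> a) -> a)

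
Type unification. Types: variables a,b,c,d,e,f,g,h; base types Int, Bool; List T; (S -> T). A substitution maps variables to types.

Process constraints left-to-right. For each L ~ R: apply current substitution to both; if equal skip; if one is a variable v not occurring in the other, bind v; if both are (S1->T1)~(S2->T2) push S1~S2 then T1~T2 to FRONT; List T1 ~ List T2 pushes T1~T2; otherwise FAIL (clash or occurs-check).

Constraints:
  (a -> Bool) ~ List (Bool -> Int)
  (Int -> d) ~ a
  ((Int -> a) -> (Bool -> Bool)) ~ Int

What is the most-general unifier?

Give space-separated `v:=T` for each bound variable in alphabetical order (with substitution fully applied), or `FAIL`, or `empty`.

Answer: FAIL

Derivation:
step 1: unify (a -> Bool) ~ List (Bool -> Int)  [subst: {-} | 2 pending]
  clash: (a -> Bool) vs List (Bool -> Int)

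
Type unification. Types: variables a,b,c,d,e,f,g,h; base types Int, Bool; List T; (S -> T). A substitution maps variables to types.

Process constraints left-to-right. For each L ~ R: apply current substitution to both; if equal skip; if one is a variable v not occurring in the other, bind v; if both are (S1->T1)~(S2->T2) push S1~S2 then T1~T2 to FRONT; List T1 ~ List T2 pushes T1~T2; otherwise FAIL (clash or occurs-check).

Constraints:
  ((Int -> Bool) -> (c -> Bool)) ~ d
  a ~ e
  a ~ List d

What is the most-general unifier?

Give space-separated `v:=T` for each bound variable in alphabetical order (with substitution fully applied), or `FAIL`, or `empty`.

Answer: a:=List ((Int -> Bool) -> (c -> Bool)) d:=((Int -> Bool) -> (c -> Bool)) e:=List ((Int -> Bool) -> (c -> Bool))

Derivation:
step 1: unify ((Int -> Bool) -> (c -> Bool)) ~ d  [subst: {-} | 2 pending]
  bind d := ((Int -> Bool) -> (c -> Bool))
step 2: unify a ~ e  [subst: {d:=((Int -> Bool) -> (c -> Bool))} | 1 pending]
  bind a := e
step 3: unify e ~ List ((Int -> Bool) -> (c -> Bool))  [subst: {d:=((Int -> Bool) -> (c -> Bool)), a:=e} | 0 pending]
  bind e := List ((Int -> Bool) -> (c -> Bool))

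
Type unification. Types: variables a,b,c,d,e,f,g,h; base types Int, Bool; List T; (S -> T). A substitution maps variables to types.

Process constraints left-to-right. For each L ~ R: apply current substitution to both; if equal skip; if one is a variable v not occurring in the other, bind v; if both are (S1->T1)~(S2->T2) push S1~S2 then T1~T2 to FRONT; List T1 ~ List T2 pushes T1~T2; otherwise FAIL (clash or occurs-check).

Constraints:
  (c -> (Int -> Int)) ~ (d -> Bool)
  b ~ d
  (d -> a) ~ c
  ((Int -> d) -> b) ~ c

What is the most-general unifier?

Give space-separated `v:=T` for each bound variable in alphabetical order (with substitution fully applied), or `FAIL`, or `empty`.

Answer: FAIL

Derivation:
step 1: unify (c -> (Int -> Int)) ~ (d -> Bool)  [subst: {-} | 3 pending]
  -> decompose arrow: push c~d, (Int -> Int)~Bool
step 2: unify c ~ d  [subst: {-} | 4 pending]
  bind c := d
step 3: unify (Int -> Int) ~ Bool  [subst: {c:=d} | 3 pending]
  clash: (Int -> Int) vs Bool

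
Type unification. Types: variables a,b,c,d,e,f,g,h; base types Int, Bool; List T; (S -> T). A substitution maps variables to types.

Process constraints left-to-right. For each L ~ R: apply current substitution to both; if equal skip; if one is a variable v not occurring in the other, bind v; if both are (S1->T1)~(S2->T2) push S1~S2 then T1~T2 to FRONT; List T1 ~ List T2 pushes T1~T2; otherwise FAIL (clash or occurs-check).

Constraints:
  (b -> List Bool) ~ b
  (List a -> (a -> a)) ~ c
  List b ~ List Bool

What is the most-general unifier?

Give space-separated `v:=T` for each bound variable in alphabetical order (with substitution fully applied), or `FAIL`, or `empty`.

step 1: unify (b -> List Bool) ~ b  [subst: {-} | 2 pending]
  occurs-check fail

Answer: FAIL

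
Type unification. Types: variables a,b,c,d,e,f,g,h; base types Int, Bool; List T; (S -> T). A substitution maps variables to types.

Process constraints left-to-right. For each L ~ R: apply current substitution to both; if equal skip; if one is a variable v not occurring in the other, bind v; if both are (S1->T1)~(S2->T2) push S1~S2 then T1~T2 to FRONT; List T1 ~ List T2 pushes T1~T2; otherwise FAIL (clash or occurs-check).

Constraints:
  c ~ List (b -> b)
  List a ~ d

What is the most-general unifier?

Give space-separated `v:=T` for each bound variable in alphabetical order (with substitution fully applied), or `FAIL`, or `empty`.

step 1: unify c ~ List (b -> b)  [subst: {-} | 1 pending]
  bind c := List (b -> b)
step 2: unify List a ~ d  [subst: {c:=List (b -> b)} | 0 pending]
  bind d := List a

Answer: c:=List (b -> b) d:=List a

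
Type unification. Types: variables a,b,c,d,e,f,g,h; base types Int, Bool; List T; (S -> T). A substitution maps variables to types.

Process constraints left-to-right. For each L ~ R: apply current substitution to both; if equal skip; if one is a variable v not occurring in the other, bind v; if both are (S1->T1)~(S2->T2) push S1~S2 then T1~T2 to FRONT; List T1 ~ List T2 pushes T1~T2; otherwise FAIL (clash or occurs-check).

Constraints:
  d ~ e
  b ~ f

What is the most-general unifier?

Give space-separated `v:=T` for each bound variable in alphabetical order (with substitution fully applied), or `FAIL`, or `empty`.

Answer: b:=f d:=e

Derivation:
step 1: unify d ~ e  [subst: {-} | 1 pending]
  bind d := e
step 2: unify b ~ f  [subst: {d:=e} | 0 pending]
  bind b := f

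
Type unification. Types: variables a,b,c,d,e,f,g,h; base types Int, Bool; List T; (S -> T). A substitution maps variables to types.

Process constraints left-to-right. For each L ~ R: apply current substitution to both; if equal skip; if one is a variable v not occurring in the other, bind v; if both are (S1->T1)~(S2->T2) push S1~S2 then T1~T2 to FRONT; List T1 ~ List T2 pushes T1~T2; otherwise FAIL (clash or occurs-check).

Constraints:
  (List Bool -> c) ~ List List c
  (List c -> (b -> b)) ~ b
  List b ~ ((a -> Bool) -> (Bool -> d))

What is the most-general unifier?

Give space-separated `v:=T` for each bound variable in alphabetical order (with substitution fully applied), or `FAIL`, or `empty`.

Answer: FAIL

Derivation:
step 1: unify (List Bool -> c) ~ List List c  [subst: {-} | 2 pending]
  clash: (List Bool -> c) vs List List c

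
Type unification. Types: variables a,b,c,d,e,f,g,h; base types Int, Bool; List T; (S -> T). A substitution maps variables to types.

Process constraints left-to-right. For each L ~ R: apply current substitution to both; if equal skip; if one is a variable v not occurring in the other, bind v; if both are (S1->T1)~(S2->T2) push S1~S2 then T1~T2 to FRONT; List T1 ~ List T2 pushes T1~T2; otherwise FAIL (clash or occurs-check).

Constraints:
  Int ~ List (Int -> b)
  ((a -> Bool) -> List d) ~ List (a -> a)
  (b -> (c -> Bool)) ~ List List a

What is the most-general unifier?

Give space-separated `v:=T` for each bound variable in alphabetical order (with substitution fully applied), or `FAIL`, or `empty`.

step 1: unify Int ~ List (Int -> b)  [subst: {-} | 2 pending]
  clash: Int vs List (Int -> b)

Answer: FAIL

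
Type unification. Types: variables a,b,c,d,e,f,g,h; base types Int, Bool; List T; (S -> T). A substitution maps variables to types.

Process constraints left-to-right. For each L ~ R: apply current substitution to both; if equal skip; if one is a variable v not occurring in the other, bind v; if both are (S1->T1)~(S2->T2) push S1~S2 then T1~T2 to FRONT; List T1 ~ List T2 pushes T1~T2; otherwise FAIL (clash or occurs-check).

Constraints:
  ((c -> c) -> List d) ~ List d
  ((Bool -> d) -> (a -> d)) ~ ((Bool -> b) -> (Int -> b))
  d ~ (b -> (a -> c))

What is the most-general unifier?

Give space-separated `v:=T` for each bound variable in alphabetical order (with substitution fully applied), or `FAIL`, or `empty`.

step 1: unify ((c -> c) -> List d) ~ List d  [subst: {-} | 2 pending]
  clash: ((c -> c) -> List d) vs List d

Answer: FAIL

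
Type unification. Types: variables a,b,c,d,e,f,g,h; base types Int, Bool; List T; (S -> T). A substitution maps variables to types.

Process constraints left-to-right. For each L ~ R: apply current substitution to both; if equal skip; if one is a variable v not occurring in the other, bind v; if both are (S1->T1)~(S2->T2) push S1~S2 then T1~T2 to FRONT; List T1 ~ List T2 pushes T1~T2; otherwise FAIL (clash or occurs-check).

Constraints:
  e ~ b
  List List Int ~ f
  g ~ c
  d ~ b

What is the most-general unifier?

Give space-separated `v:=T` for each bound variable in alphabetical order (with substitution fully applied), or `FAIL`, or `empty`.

Answer: d:=b e:=b f:=List List Int g:=c

Derivation:
step 1: unify e ~ b  [subst: {-} | 3 pending]
  bind e := b
step 2: unify List List Int ~ f  [subst: {e:=b} | 2 pending]
  bind f := List List Int
step 3: unify g ~ c  [subst: {e:=b, f:=List List Int} | 1 pending]
  bind g := c
step 4: unify d ~ b  [subst: {e:=b, f:=List List Int, g:=c} | 0 pending]
  bind d := b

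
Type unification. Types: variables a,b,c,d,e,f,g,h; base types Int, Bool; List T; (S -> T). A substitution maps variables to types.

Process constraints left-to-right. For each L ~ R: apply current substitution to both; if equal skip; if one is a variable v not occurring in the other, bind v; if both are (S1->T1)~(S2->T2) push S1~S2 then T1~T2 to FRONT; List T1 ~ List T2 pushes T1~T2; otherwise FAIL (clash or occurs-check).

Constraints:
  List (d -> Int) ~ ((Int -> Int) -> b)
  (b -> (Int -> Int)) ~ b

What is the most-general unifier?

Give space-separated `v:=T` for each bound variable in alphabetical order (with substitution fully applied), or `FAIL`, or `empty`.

step 1: unify List (d -> Int) ~ ((Int -> Int) -> b)  [subst: {-} | 1 pending]
  clash: List (d -> Int) vs ((Int -> Int) -> b)

Answer: FAIL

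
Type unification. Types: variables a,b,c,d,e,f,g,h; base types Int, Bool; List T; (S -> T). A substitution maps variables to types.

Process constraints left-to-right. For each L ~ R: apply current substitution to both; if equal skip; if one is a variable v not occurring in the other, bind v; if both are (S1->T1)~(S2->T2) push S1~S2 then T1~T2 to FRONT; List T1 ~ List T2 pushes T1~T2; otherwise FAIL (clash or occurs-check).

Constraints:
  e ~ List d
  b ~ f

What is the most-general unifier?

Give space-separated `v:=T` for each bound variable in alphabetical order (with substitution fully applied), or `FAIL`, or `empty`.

step 1: unify e ~ List d  [subst: {-} | 1 pending]
  bind e := List d
step 2: unify b ~ f  [subst: {e:=List d} | 0 pending]
  bind b := f

Answer: b:=f e:=List d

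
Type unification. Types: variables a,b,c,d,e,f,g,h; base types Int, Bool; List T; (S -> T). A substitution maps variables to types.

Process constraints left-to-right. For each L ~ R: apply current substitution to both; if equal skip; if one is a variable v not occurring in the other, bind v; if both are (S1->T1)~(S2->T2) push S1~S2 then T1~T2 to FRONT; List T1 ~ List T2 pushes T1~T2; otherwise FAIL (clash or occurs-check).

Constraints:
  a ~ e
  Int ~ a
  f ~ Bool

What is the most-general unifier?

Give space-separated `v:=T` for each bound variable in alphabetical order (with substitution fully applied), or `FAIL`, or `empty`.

Answer: a:=Int e:=Int f:=Bool

Derivation:
step 1: unify a ~ e  [subst: {-} | 2 pending]
  bind a := e
step 2: unify Int ~ e  [subst: {a:=e} | 1 pending]
  bind e := Int
step 3: unify f ~ Bool  [subst: {a:=e, e:=Int} | 0 pending]
  bind f := Bool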